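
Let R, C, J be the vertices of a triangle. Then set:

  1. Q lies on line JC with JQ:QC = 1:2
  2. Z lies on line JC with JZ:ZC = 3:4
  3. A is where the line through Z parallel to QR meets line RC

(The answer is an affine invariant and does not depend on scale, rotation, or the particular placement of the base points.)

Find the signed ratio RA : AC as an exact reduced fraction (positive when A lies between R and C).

Set R = (0, 0), C = (1, 0), J = (0, 1); any affine frame gives the same invariant.
1. Q lies on line JC with JQ:QC = 1:2 ⇒ Q = (1/3, 2/3)
2. Z lies on line JC with JZ:ZC = 3:4 ⇒ Z = (3/7, 4/7)
3. A is where the line through Z parallel to QR meets line RC ⇒ A = (1/7, 0)
A = R + t·(C−R) with t = 1/7, so RA:AC = t:(1−t) = 1/7:6/7

RA:AC = 1/6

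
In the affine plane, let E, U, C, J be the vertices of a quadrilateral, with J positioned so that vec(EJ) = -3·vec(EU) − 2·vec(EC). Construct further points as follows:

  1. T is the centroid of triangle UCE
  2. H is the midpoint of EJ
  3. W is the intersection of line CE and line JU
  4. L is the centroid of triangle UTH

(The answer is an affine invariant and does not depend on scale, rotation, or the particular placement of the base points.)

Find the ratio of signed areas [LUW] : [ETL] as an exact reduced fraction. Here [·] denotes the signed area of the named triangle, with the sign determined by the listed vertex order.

[LUW]:[ETL] = 11/2

Choose coordinates E = (0, 0), U = (1, 0), C = (0, 1), J = (-3, -2).
1. T is the centroid of triangle UCE ⇒ T = (1/3, 1/3)
2. H is the midpoint of EJ ⇒ H = (-3/2, -1)
3. W is the intersection of line CE and line JU ⇒ W = (0, -1/2)
4. L is the centroid of triangle UTH ⇒ L = (-1/18, -2/9)
2·[LUW] = -11/36, 2·[ETL] = -1/18
[LUW]:[ETL] = -11/36:-1/18 = 11/2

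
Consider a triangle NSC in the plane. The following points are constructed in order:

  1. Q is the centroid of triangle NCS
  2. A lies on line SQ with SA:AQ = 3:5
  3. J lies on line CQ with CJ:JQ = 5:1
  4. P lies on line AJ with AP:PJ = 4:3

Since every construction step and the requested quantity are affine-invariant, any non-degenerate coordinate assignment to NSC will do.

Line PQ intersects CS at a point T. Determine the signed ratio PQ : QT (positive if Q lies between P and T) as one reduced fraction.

Assign N = (0, 0), S = (1, 0), C = (0, 1) — the answer is frame-independent, so this choice is without loss of generality.
1. Q is the centroid of triangle NCS ⇒ Q = (1/3, 1/3)
2. A lies on line SQ with SA:AQ = 3:5 ⇒ A = (3/4, 1/8)
3. J lies on line CQ with CJ:JQ = 5:1 ⇒ J = (5/18, 4/9)
4. P lies on line AJ with AP:PJ = 4:3 ⇒ P = (121/252, 155/504)
line PQ meets CS at T = (45/61, 16/61)
Q = P + t·(T−P) with t = -61/107, so PQ:QT = -61/107:168/107

PQ:QT = -61/168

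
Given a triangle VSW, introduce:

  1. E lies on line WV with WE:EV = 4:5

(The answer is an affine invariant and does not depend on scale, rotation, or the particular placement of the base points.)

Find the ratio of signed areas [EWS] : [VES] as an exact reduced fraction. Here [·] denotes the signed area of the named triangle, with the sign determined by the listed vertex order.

Work in coordinates with V = (0, 0), S = (1, 0), W = (0, 1).
1. E lies on line WV with WE:EV = 4:5 ⇒ E = (0, 5/9)
2·[EWS] = -4/9, 2·[VES] = -5/9
[EWS]:[VES] = -4/9:-5/9 = 4/5

[EWS]:[VES] = 4/5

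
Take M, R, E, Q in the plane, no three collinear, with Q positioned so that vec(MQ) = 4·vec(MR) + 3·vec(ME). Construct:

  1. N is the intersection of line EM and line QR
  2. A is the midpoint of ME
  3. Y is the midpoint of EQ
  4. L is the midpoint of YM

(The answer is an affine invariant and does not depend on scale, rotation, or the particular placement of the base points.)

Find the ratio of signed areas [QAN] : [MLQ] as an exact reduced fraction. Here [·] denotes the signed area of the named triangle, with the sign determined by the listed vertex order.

[QAN]:[MLQ] = -6

Set M = (0, 0), R = (1, 0), E = (0, 1), Q = (4, 3); any affine frame gives the same invariant.
1. N is the intersection of line EM and line QR ⇒ N = (0, -1)
2. A is the midpoint of ME ⇒ A = (0, 1/2)
3. Y is the midpoint of EQ ⇒ Y = (2, 2)
4. L is the midpoint of YM ⇒ L = (1, 1)
2·[QAN] = 6, 2·[MLQ] = -1
[QAN]:[MLQ] = 6:-1 = -6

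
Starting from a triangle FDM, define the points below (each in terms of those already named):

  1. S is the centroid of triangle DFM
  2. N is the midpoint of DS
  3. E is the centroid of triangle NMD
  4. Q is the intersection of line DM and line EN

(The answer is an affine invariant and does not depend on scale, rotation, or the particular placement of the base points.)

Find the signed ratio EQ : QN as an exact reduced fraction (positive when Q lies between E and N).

Set F = (0, 0), D = (1, 0), M = (0, 1); any affine frame gives the same invariant.
1. S is the centroid of triangle DFM ⇒ S = (1/3, 1/3)
2. N is the midpoint of DS ⇒ N = (2/3, 1/6)
3. E is the centroid of triangle NMD ⇒ E = (5/9, 7/18)
4. Q is the intersection of line DM and line EN ⇒ Q = (1/2, 1/2)
Q = E + t·(N−E) with t = -1/2, so EQ:QN = t:(1−t) = -1/2:3/2

EQ:QN = -1/3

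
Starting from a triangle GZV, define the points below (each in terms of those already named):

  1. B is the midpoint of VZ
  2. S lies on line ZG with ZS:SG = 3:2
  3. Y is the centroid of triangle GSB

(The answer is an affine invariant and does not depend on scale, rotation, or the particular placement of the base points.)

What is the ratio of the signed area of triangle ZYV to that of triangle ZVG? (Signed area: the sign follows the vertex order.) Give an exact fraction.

Assign G = (0, 0), Z = (1, 0), V = (0, 1) — the answer is frame-independent, so this choice is without loss of generality.
1. B is the midpoint of VZ ⇒ B = (1/2, 1/2)
2. S lies on line ZG with ZS:SG = 3:2 ⇒ S = (2/5, 0)
3. Y is the centroid of triangle GSB ⇒ Y = (3/10, 1/6)
2·[ZYV] = -8/15, 2·[ZVG] = 1
[ZYV]:[ZVG] = -8/15:1 = -8/15

[ZYV]:[ZVG] = -8/15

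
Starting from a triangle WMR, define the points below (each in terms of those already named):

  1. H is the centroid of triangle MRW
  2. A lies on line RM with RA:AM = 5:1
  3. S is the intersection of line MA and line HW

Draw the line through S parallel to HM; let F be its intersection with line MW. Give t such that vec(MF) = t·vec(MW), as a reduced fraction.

t = -1/2

Assign W = (0, 0), M = (1, 0), R = (0, 1) — the answer is frame-independent, so this choice is without loss of generality.
1. H is the centroid of triangle MRW ⇒ H = (1/3, 1/3)
2. A lies on line RM with RA:AM = 5:1 ⇒ A = (5/6, 1/6)
3. S is the intersection of line MA and line HW ⇒ S = (1/2, 1/2)
through S parallel to HM: direction (2/3, -1/3); meets MW at F = (3/2, 0)
F = M + t·(W−M) with t = -1/2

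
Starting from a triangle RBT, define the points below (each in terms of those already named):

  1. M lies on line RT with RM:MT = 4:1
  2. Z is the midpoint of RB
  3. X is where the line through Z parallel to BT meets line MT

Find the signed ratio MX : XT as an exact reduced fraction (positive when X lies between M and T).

Set R = (0, 0), B = (1, 0), T = (0, 1); any affine frame gives the same invariant.
1. M lies on line RT with RM:MT = 4:1 ⇒ M = (0, 4/5)
2. Z is the midpoint of RB ⇒ Z = (1/2, 0)
3. X is where the line through Z parallel to BT meets line MT ⇒ X = (0, 1/2)
X = M + t·(T−M) with t = -3/2, so MX:XT = t:(1−t) = -3/2:5/2

MX:XT = -3/5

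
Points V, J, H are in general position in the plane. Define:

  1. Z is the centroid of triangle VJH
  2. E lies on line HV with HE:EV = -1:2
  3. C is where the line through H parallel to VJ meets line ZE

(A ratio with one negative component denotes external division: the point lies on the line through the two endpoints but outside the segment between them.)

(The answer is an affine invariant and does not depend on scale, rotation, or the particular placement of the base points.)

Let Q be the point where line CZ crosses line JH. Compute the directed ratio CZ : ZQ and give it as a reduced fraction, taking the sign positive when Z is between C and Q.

Choose coordinates V = (0, 0), J = (1, 0), H = (0, 1).
1. Z is the centroid of triangle VJH ⇒ Z = (1/3, 1/3)
2. E lies on line HV with HE:EV = -1:2 ⇒ E = (0, 2)
3. C is where the line through H parallel to VJ meets line ZE ⇒ C = (1/5, 1)
line CZ meets JH at Q = (1/4, 3/4)
Z = C + t·(Q−C) with t = 8/3, so CZ:ZQ = 8/3:-5/3

CZ:ZQ = -8/5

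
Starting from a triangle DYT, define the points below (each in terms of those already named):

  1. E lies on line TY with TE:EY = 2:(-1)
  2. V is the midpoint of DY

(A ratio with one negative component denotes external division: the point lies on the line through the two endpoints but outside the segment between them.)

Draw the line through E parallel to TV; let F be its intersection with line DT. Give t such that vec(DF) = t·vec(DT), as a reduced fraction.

t = 3

Choose coordinates D = (0, 0), Y = (1, 0), T = (0, 1).
1. E lies on line TY with TE:EY = 2:(-1) ⇒ E = (2, -1)
2. V is the midpoint of DY ⇒ V = (1/2, 0)
through E parallel to TV: direction (1/2, -1); meets DT at F = (0, 3)
F = D + t·(T−D) with t = 3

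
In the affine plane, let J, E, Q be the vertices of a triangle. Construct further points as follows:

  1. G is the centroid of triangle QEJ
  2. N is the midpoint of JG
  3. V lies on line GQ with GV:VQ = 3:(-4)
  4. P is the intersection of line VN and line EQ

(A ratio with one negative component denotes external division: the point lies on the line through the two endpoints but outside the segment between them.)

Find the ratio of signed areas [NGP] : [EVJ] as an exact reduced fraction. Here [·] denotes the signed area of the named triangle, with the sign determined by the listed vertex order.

[NGP]:[EVJ] = -3/10

Set J = (0, 0), E = (1, 0), Q = (0, 1); any affine frame gives the same invariant.
1. G is the centroid of triangle QEJ ⇒ G = (1/3, 1/3)
2. N is the midpoint of JG ⇒ N = (1/6, 1/6)
3. V lies on line GQ with GV:VQ = 3:(-4) ⇒ V = (4/3, -5/3)
4. P is the intersection of line VN and line EQ ⇒ P = (-1, 2)
2·[NGP] = 1/2, 2·[EVJ] = -5/3
[NGP]:[EVJ] = 1/2:-5/3 = -3/10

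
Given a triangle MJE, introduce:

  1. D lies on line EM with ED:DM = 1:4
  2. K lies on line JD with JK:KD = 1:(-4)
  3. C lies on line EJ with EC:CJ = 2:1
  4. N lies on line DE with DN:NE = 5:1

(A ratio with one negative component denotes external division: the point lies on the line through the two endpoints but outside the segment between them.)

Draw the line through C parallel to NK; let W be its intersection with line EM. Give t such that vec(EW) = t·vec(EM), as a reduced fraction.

Set M = (0, 0), J = (1, 0), E = (0, 1); any affine frame gives the same invariant.
1. D lies on line EM with ED:DM = 1:4 ⇒ D = (0, 4/5)
2. K lies on line JD with JK:KD = 1:(-4) ⇒ K = (4/3, -4/15)
3. C lies on line EJ with EC:CJ = 2:1 ⇒ C = (2/3, 1/3)
4. N lies on line DE with DN:NE = 5:1 ⇒ N = (0, 29/30)
through C parallel to NK: direction (4/3, -37/30); meets EM at W = (0, 19/20)
W = E + t·(M−E) with t = 1/20

t = 1/20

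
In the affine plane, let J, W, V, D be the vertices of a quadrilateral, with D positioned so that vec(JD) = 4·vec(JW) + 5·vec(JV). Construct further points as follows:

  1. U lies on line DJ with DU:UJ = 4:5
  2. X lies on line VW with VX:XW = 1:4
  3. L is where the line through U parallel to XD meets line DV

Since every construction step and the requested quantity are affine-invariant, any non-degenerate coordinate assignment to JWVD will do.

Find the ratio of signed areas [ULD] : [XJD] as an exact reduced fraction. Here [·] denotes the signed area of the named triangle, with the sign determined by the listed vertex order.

Work in coordinates with J = (0, 0), W = (1, 0), V = (0, 1), D = (4, 5).
1. U lies on line DJ with DU:UJ = 4:5 ⇒ U = (20/9, 25/9)
2. X lies on line VW with VX:XW = 1:4 ⇒ X = (1/5, 4/5)
3. L is where the line through U parallel to XD meets line DV ⇒ L = (58/9, 67/9)
2·[ULD] = 88/81, 2·[XJD] = 11/5
[ULD]:[XJD] = 88/81:11/5 = 40/81

[ULD]:[XJD] = 40/81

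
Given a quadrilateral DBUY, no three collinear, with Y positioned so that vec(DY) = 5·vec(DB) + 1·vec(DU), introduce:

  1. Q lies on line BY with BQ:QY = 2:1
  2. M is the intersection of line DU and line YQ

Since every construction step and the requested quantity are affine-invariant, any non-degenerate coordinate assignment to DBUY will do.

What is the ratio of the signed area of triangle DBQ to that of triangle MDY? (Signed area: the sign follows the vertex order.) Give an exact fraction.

Assign D = (0, 0), B = (1, 0), U = (0, 1), Y = (5, 1) — the answer is frame-independent, so this choice is without loss of generality.
1. Q lies on line BY with BQ:QY = 2:1 ⇒ Q = (11/3, 2/3)
2. M is the intersection of line DU and line YQ ⇒ M = (0, -1/4)
2·[DBQ] = 2/3, 2·[MDY] = -5/4
[DBQ]:[MDY] = 2/3:-5/4 = -8/15

[DBQ]:[MDY] = -8/15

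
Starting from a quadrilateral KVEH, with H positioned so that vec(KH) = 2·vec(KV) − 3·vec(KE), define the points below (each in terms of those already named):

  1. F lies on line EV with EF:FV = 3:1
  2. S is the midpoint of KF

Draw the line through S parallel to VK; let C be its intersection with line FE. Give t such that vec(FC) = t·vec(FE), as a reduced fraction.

t = -1/6

Choose coordinates K = (0, 0), V = (1, 0), E = (0, 1), H = (2, -3).
1. F lies on line EV with EF:FV = 3:1 ⇒ F = (3/4, 1/4)
2. S is the midpoint of KF ⇒ S = (3/8, 1/8)
through S parallel to VK: direction (-1, 0); meets FE at C = (7/8, 1/8)
C = F + t·(E−F) with t = -1/6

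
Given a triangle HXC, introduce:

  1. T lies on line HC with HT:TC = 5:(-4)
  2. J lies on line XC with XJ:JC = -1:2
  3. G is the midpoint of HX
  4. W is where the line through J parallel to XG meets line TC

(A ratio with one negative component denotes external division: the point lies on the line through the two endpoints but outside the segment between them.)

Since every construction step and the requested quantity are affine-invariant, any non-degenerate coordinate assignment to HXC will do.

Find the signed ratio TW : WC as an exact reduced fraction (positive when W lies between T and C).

TW:WC = -3

Set H = (0, 0), X = (1, 0), C = (0, 1); any affine frame gives the same invariant.
1. T lies on line HC with HT:TC = 5:(-4) ⇒ T = (0, 5)
2. J lies on line XC with XJ:JC = -1:2 ⇒ J = (2, -1)
3. G is the midpoint of HX ⇒ G = (1/2, 0)
4. W is where the line through J parallel to XG meets line TC ⇒ W = (0, -1)
W = T + t·(C−T) with t = 3/2, so TW:WC = t:(1−t) = 3/2:-1/2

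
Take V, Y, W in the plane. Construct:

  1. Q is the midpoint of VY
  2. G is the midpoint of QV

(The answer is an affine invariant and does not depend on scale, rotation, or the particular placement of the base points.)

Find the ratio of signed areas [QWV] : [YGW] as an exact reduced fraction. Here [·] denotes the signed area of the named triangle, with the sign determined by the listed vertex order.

Work in coordinates with V = (0, 0), Y = (1, 0), W = (0, 1).
1. Q is the midpoint of VY ⇒ Q = (1/2, 0)
2. G is the midpoint of QV ⇒ G = (1/4, 0)
2·[QWV] = 1/2, 2·[YGW] = -3/4
[QWV]:[YGW] = 1/2:-3/4 = -2/3

[QWV]:[YGW] = -2/3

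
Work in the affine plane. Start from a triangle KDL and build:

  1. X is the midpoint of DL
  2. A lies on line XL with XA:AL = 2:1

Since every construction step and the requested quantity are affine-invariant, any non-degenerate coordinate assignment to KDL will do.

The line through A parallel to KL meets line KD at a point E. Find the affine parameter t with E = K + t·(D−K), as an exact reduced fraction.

t = 1/6

Assign K = (0, 0), D = (1, 0), L = (0, 1) — the answer is frame-independent, so this choice is without loss of generality.
1. X is the midpoint of DL ⇒ X = (1/2, 1/2)
2. A lies on line XL with XA:AL = 2:1 ⇒ A = (1/6, 5/6)
through A parallel to KL: direction (0, 1); meets KD at E = (1/6, 0)
E = K + t·(D−K) with t = 1/6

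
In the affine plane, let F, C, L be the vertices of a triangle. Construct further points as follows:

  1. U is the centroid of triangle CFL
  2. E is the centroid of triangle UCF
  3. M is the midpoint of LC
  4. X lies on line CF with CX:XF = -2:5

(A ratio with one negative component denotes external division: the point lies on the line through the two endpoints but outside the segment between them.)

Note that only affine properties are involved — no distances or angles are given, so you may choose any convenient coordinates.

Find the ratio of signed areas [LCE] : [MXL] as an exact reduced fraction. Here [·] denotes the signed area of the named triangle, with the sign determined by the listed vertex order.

Choose coordinates F = (0, 0), C = (1, 0), L = (0, 1).
1. U is the centroid of triangle CFL ⇒ U = (1/3, 1/3)
2. E is the centroid of triangle UCF ⇒ E = (4/9, 1/9)
3. M is the midpoint of LC ⇒ M = (1/2, 1/2)
4. X lies on line CF with CX:XF = -2:5 ⇒ X = (5/3, 0)
2·[LCE] = -4/9, 2·[MXL] = 1/3
[LCE]:[MXL] = -4/9:1/3 = -4/3

[LCE]:[MXL] = -4/3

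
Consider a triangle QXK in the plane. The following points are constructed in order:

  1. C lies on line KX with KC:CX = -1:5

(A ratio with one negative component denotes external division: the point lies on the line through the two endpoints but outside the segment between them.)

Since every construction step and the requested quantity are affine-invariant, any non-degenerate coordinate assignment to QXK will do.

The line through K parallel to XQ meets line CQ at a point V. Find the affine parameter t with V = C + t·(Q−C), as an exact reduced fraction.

t = 1/5

Work in coordinates with Q = (0, 0), X = (1, 0), K = (0, 1).
1. C lies on line KX with KC:CX = -1:5 ⇒ C = (-1/4, 5/4)
through K parallel to XQ: direction (-1, 0); meets CQ at V = (-1/5, 1)
V = C + t·(Q−C) with t = 1/5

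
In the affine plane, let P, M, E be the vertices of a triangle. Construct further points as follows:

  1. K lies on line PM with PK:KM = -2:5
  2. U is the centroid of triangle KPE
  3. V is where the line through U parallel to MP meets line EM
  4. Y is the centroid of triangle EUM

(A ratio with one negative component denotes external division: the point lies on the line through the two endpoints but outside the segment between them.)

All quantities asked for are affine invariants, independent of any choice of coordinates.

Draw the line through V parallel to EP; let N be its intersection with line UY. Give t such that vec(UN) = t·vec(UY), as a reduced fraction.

t = 24/13

Work in coordinates with P = (0, 0), M = (1, 0), E = (0, 1).
1. K lies on line PM with PK:KM = -2:5 ⇒ K = (-2/3, 0)
2. U is the centroid of triangle KPE ⇒ U = (-2/9, 1/3)
3. V is where the line through U parallel to MP meets line EM ⇒ V = (2/3, 1/3)
4. Y is the centroid of triangle EUM ⇒ Y = (7/27, 4/9)
through V parallel to EP: direction (0, -1); meets UY at N = (2/3, 7/13)
N = U + t·(Y−U) with t = 24/13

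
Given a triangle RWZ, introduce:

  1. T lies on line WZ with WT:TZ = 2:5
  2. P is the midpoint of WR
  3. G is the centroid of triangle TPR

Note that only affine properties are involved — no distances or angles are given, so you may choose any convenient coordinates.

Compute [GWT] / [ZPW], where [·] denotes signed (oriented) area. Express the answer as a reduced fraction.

Choose coordinates R = (0, 0), W = (1, 0), Z = (0, 1).
1. T lies on line WZ with WT:TZ = 2:5 ⇒ T = (5/7, 2/7)
2. P is the midpoint of WR ⇒ P = (1/2, 0)
3. G is the centroid of triangle TPR ⇒ G = (17/42, 2/21)
2·[GWT] = 1/7, 2·[ZPW] = 1/2
[GWT]:[ZPW] = 1/7:1/2 = 2/7

[GWT]:[ZPW] = 2/7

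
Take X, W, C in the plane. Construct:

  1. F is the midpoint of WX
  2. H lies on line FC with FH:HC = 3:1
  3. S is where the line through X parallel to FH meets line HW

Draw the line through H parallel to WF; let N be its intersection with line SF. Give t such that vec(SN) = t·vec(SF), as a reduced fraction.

Choose coordinates X = (0, 0), W = (1, 0), C = (0, 1).
1. F is the midpoint of WX ⇒ F = (1/2, 0)
2. H lies on line FC with FH:HC = 3:1 ⇒ H = (1/8, 3/4)
3. S is where the line through X parallel to FH meets line HW ⇒ S = (-3/4, 3/2)
through H parallel to WF: direction (-1/2, 0); meets SF at N = (-1/8, 3/4)
N = S + t·(F−S) with t = 1/2

t = 1/2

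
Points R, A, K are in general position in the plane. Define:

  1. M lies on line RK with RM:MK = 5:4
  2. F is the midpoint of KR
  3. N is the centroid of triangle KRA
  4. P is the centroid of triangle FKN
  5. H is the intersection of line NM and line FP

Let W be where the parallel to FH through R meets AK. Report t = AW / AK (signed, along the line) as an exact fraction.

t = 1/2

Set R = (0, 0), A = (1, 0), K = (0, 1); any affine frame gives the same invariant.
1. M lies on line RK with RM:MK = 5:4 ⇒ M = (0, 5/9)
2. F is the midpoint of KR ⇒ F = (0, 1/2)
3. N is the centroid of triangle KRA ⇒ N = (1/3, 1/3)
4. P is the centroid of triangle FKN ⇒ P = (1/9, 11/18)
5. H is the intersection of line NM and line FP ⇒ H = (1/30, 8/15)
through R parallel to FH: direction (1/30, 1/30); meets AK at W = (1/2, 1/2)
W = A + t·(K−A) with t = 1/2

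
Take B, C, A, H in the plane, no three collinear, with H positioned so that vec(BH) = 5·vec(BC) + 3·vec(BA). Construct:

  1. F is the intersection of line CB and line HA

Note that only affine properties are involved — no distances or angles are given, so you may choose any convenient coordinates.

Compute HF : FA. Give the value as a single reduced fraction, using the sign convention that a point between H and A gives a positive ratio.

HF:FA = -3

Work in coordinates with B = (0, 0), C = (1, 0), A = (0, 1), H = (5, 3).
1. F is the intersection of line CB and line HA ⇒ F = (-5/2, 0)
F = H + t·(A−H) with t = 3/2, so HF:FA = t:(1−t) = 3/2:-1/2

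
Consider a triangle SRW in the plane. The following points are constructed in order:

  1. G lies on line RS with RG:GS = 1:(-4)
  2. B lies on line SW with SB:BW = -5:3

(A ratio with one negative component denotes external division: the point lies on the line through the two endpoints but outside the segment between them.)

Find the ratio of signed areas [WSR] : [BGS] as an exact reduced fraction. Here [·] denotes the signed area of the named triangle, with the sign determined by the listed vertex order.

Choose coordinates S = (0, 0), R = (1, 0), W = (0, 1).
1. G lies on line RS with RG:GS = 1:(-4) ⇒ G = (4/3, 0)
2. B lies on line SW with SB:BW = -5:3 ⇒ B = (0, 5/2)
2·[WSR] = 1, 2·[BGS] = -10/3
[WSR]:[BGS] = 1:-10/3 = -3/10

[WSR]:[BGS] = -3/10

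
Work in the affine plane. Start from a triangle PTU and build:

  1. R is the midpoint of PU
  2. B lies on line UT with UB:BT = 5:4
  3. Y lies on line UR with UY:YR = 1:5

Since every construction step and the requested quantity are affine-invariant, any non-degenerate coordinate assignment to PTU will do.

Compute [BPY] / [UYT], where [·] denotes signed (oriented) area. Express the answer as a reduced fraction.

Work in coordinates with P = (0, 0), T = (1, 0), U = (0, 1).
1. R is the midpoint of PU ⇒ R = (0, 1/2)
2. B lies on line UT with UB:BT = 5:4 ⇒ B = (5/9, 4/9)
3. Y lies on line UR with UY:YR = 1:5 ⇒ Y = (0, 11/12)
2·[BPY] = -55/108, 2·[UYT] = 1/12
[BPY]:[UYT] = -55/108:1/12 = -55/9

[BPY]:[UYT] = -55/9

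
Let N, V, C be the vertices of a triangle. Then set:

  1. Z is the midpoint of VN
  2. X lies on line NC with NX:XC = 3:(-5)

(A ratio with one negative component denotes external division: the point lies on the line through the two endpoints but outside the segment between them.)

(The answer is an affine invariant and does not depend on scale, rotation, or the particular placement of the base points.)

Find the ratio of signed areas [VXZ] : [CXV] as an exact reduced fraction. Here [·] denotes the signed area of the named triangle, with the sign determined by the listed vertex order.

Assign N = (0, 0), V = (1, 0), C = (0, 1) — the answer is frame-independent, so this choice is without loss of generality.
1. Z is the midpoint of VN ⇒ Z = (1/2, 0)
2. X lies on line NC with NX:XC = 3:(-5) ⇒ X = (0, -3/2)
2·[VXZ] = -3/4, 2·[CXV] = 5/2
[VXZ]:[CXV] = -3/4:5/2 = -3/10

[VXZ]:[CXV] = -3/10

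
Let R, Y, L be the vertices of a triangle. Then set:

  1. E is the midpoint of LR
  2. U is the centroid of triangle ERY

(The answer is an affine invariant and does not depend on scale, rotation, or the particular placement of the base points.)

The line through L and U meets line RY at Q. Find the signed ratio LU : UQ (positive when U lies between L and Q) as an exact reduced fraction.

Choose coordinates R = (0, 0), Y = (1, 0), L = (0, 1).
1. E is the midpoint of LR ⇒ E = (0, 1/2)
2. U is the centroid of triangle ERY ⇒ U = (1/3, 1/6)
line LU meets RY at Q = (2/5, 0)
U = L + t·(Q−L) with t = 5/6, so LU:UQ = 5/6:1/6

LU:UQ = 5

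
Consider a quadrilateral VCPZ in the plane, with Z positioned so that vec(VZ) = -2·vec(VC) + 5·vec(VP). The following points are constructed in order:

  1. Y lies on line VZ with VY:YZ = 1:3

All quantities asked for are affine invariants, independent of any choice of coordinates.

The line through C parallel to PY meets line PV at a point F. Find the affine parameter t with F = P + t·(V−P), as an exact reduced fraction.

t = 1/2

Set V = (0, 0), C = (1, 0), P = (0, 1), Z = (-2, 5); any affine frame gives the same invariant.
1. Y lies on line VZ with VY:YZ = 1:3 ⇒ Y = (-1/2, 5/4)
through C parallel to PY: direction (-1/2, 1/4); meets PV at F = (0, 1/2)
F = P + t·(V−P) with t = 1/2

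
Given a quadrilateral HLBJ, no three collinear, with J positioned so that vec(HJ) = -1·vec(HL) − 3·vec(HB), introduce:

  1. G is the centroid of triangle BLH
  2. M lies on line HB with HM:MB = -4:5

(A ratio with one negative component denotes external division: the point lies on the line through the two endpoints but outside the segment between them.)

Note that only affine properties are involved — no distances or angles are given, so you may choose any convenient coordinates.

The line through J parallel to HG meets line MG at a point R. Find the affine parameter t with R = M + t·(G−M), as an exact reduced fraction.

Work in coordinates with H = (0, 0), L = (1, 0), B = (0, 1), J = (-1, -3).
1. G is the centroid of triangle BLH ⇒ G = (1/3, 1/3)
2. M lies on line HB with HM:MB = -4:5 ⇒ M = (0, -4)
through J parallel to HG: direction (1/3, 1/3); meets MG at R = (1/6, -11/6)
R = M + t·(G−M) with t = 1/2

t = 1/2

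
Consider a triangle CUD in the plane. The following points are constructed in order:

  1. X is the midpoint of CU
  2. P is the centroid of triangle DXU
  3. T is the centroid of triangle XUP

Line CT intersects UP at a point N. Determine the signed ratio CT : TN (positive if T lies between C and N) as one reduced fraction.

CT:TN = 5

Set C = (0, 0), U = (1, 0), D = (0, 1); any affine frame gives the same invariant.
1. X is the midpoint of CU ⇒ X = (1/2, 0)
2. P is the centroid of triangle DXU ⇒ P = (1/2, 1/3)
3. T is the centroid of triangle XUP ⇒ T = (2/3, 1/9)
line CT meets UP at N = (4/5, 2/15)
T = C + t·(N−C) with t = 5/6, so CT:TN = 5/6:1/6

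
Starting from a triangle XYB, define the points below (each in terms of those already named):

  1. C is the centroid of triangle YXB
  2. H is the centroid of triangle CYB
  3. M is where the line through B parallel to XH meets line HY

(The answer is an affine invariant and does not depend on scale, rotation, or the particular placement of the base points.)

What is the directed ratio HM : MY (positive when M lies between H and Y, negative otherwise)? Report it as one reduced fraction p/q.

Set X = (0, 0), Y = (1, 0), B = (0, 1); any affine frame gives the same invariant.
1. C is the centroid of triangle YXB ⇒ C = (1/3, 1/3)
2. H is the centroid of triangle CYB ⇒ H = (4/9, 4/9)
3. M is where the line through B parallel to XH meets line HY ⇒ M = (-1/9, 8/9)
M = H + t·(Y−H) with t = -1, so HM:MY = t:(1−t) = -1:2

HM:MY = -1/2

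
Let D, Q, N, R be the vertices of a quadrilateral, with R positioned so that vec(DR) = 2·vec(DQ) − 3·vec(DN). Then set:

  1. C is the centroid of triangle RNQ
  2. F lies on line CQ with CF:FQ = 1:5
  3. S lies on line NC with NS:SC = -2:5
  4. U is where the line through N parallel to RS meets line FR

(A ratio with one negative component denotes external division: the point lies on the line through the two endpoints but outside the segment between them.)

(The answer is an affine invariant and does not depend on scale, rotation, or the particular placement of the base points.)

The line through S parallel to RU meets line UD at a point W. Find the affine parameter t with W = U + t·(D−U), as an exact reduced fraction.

Assign D = (0, 0), Q = (1, 0), N = (0, 1), R = (2, -3) — the answer is frame-independent, so this choice is without loss of generality.
1. C is the centroid of triangle RNQ ⇒ C = (1, -2/3)
2. F lies on line CQ with CF:FQ = 1:5 ⇒ F = (1, -5/9)
3. S lies on line NC with NS:SC = -2:5 ⇒ S = (-2/3, 19/9)
4. U is where the line through N parallel to RS meets line FR ⇒ U = (32/19, -127/57)
through S parallel to RU: direction (-6/19, 44/57); meets UD at W = (416/969, -1651/2907)
W = U + t·(D−U) with t = 38/51

t = 38/51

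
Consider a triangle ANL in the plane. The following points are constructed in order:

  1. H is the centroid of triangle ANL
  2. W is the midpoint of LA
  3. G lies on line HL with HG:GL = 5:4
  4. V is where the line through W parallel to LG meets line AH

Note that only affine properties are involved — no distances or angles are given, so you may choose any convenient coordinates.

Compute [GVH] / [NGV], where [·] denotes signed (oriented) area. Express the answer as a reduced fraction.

[GVH]:[NGV] = 5/24

Work in coordinates with A = (0, 0), N = (1, 0), L = (0, 1).
1. H is the centroid of triangle ANL ⇒ H = (1/3, 1/3)
2. W is the midpoint of LA ⇒ W = (0, 1/2)
3. G lies on line HL with HG:GL = 5:4 ⇒ G = (4/27, 19/27)
4. V is where the line through W parallel to LG meets line AH ⇒ V = (1/6, 1/6)
2·[GVH] = 5/54, 2·[NGV] = 4/9
[GVH]:[NGV] = 5/54:4/9 = 5/24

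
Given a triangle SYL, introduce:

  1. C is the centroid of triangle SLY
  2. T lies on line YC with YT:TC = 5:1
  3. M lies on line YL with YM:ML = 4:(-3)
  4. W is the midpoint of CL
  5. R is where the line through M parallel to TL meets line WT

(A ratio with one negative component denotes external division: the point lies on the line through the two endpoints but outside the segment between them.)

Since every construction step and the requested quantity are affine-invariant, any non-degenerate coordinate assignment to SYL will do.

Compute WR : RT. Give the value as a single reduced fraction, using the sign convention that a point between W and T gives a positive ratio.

WR:RT = -29/30

Assign S = (0, 0), Y = (1, 0), L = (0, 1) — the answer is frame-independent, so this choice is without loss of generality.
1. C is the centroid of triangle SLY ⇒ C = (1/3, 1/3)
2. T lies on line YC with YT:TC = 5:1 ⇒ T = (4/9, 5/18)
3. M lies on line YL with YM:ML = 4:(-3) ⇒ M = (-3, 4)
4. W is the midpoint of CL ⇒ W = (1/6, 2/3)
5. R is where the line through M parallel to TL meets line WT ⇒ R = (-71/9, 215/18)
R = W + t·(T−W) with t = -29, so WR:RT = t:(1−t) = -29:30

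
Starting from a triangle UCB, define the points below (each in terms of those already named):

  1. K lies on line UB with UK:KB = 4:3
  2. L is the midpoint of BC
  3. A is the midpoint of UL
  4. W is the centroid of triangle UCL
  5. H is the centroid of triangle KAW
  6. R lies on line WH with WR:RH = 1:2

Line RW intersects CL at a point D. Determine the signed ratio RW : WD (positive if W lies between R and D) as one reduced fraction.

Assign U = (0, 0), C = (1, 0), B = (0, 1) — the answer is frame-independent, so this choice is without loss of generality.
1. K lies on line UB with UK:KB = 4:3 ⇒ K = (0, 4/7)
2. L is the midpoint of BC ⇒ L = (1/2, 1/2)
3. A is the midpoint of UL ⇒ A = (1/4, 1/4)
4. W is the centroid of triangle UCL ⇒ W = (1/2, 1/6)
5. H is the centroid of triangle KAW ⇒ H = (1/4, 83/252)
6. R lies on line WH with WR:RH = 1:2 ⇒ R = (5/12, 167/756)
line RW meets CL at D = (16/11, -5/11)
W = R + t·(D−R) with t = 11/137, so RW:WD = 11/137:126/137

RW:WD = 11/126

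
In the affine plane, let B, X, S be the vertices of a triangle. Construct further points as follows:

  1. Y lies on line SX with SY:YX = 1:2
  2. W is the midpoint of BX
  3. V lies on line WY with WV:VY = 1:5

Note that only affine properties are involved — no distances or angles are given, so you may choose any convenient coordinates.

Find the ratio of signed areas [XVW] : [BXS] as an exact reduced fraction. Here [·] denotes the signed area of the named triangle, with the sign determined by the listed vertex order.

Work in coordinates with B = (0, 0), X = (1, 0), S = (0, 1).
1. Y lies on line SX with SY:YX = 1:2 ⇒ Y = (1/3, 2/3)
2. W is the midpoint of BX ⇒ W = (1/2, 0)
3. V lies on line WY with WV:VY = 1:5 ⇒ V = (17/36, 1/9)
2·[XVW] = 1/18, 2·[BXS] = 1
[XVW]:[BXS] = 1/18:1 = 1/18

[XVW]:[BXS] = 1/18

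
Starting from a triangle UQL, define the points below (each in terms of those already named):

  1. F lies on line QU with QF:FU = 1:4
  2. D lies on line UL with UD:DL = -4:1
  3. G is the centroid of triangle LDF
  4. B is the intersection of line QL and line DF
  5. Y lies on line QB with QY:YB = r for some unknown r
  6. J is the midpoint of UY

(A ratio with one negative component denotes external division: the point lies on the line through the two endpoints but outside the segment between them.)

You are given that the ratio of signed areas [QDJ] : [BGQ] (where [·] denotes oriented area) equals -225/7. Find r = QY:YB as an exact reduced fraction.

Work in coordinates with U = (0, 0), Q = (1, 0), L = (0, 1).
1. F lies on line QU with QF:FU = 1:4 ⇒ F = (4/5, 0)
2. D lies on line UL with UD:DL = -4:1 ⇒ D = (0, 4/3)
3. G is the centroid of triangle LDF ⇒ G = (4/15, 7/9)
4. B is the intersection of line QL and line DF ⇒ B = (1/2, 1/2)
5. With QY:YB = r, write λ = r/(r+1) so Y = Q + λ·(B−Q); Y is affine-linear in λ
6. J is the midpoint of UY ⇒ J is an affine combination of earlier points and hence also affine-linear in λ
Every point depending on Y is an affine combination of Y and λ-independent points, so each such coordinate is linear in λ; the λ² term in each signed area is a multiple of (B−Q)×(B−Q) = 0, so 2·[QDJ] and 2·[BGQ] are each linear in λ. Evaluating at λ=0 and λ=1:
  2·[QDJ] = 1/12·λ + 2/3,   2·[BGQ] = -1/45
So [QDJ]:[BGQ] = (1/12·λ + 2/3) / (-1/45). Setting this equal to -225/7:
  1/12·λ + 2/3 = -225/7·(-1/45)  ⇒  λ = 4/7
Then r = λ/(1−λ) = (4/7)/(3/7) = 4/3. Check: with r = 4/3, Y = (5/7, 2/7) and [QDJ]:[BGQ] = -225/7 as required.

r = 4/3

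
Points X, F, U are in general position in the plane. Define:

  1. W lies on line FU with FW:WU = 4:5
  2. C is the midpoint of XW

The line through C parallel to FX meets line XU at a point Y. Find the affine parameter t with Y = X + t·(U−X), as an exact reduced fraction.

t = 2/9

Set X = (0, 0), F = (1, 0), U = (0, 1); any affine frame gives the same invariant.
1. W lies on line FU with FW:WU = 4:5 ⇒ W = (5/9, 4/9)
2. C is the midpoint of XW ⇒ C = (5/18, 2/9)
through C parallel to FX: direction (-1, 0); meets XU at Y = (0, 2/9)
Y = X + t·(U−X) with t = 2/9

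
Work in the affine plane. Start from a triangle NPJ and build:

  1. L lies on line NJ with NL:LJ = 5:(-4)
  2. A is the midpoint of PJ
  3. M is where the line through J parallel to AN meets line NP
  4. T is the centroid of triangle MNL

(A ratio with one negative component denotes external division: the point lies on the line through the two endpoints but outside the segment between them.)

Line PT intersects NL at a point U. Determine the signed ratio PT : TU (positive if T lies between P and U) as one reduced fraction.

PT:TU = -4

Set N = (0, 0), P = (1, 0), J = (0, 1); any affine frame gives the same invariant.
1. L lies on line NJ with NL:LJ = 5:(-4) ⇒ L = (0, 5)
2. A is the midpoint of PJ ⇒ A = (1/2, 1/2)
3. M is where the line through J parallel to AN meets line NP ⇒ M = (-1, 0)
4. T is the centroid of triangle MNL ⇒ T = (-1/3, 5/3)
line PT meets NL at U = (0, 5/4)
T = P + t·(U−P) with t = 4/3, so PT:TU = 4/3:-1/3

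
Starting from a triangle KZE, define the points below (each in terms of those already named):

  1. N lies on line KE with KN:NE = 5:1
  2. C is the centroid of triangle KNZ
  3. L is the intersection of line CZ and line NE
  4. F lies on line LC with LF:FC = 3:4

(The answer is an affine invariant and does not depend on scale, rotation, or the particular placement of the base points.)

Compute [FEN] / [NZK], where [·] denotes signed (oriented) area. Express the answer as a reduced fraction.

Set K = (0, 0), Z = (1, 0), E = (0, 1); any affine frame gives the same invariant.
1. N lies on line KE with KN:NE = 5:1 ⇒ N = (0, 5/6)
2. C is the centroid of triangle KNZ ⇒ C = (1/3, 5/18)
3. L is the intersection of line CZ and line NE ⇒ L = (0, 5/12)
4. F lies on line LC with LF:FC = 3:4 ⇒ F = (1/7, 5/14)
2·[FEN] = 1/42, 2·[NZK] = -5/6
[FEN]:[NZK] = 1/42:-5/6 = -1/35

[FEN]:[NZK] = -1/35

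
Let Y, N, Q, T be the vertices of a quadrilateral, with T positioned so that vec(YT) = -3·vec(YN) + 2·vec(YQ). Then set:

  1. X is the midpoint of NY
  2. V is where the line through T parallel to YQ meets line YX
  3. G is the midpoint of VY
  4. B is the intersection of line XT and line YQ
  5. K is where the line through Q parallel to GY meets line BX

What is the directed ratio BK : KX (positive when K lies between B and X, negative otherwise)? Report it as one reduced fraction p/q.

Assign Y = (0, 0), N = (1, 0), Q = (0, 1), T = (-3, 2) — the answer is frame-independent, so this choice is without loss of generality.
1. X is the midpoint of NY ⇒ X = (1/2, 0)
2. V is where the line through T parallel to YQ meets line YX ⇒ V = (-3, 0)
3. G is the midpoint of VY ⇒ G = (-3/2, 0)
4. B is the intersection of line XT and line YQ ⇒ B = (0, 2/7)
5. K is where the line through Q parallel to GY meets line BX ⇒ K = (-5/4, 1)
K = B + t·(X−B) with t = -5/2, so BK:KX = t:(1−t) = -5/2:7/2

BK:KX = -5/7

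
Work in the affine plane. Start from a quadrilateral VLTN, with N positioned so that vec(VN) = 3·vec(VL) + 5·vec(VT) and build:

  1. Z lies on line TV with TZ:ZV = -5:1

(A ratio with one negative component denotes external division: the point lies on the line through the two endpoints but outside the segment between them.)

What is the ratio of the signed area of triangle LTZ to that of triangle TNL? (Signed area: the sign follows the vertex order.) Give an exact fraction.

Set V = (0, 0), L = (1, 0), T = (0, 1), N = (3, 5); any affine frame gives the same invariant.
1. Z lies on line TV with TZ:ZV = -5:1 ⇒ Z = (0, -1/4)
2·[LTZ] = 5/4, 2·[TNL] = -7
[LTZ]:[TNL] = 5/4:-7 = -5/28

[LTZ]:[TNL] = -5/28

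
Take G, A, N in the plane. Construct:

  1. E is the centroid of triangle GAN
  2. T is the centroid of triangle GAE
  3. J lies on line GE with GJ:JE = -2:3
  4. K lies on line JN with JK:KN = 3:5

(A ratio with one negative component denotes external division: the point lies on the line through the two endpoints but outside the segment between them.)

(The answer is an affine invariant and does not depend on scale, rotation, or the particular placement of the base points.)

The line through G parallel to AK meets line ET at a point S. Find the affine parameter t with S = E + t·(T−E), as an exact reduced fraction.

Work in coordinates with G = (0, 0), A = (1, 0), N = (0, 1).
1. E is the centroid of triangle GAN ⇒ E = (1/3, 1/3)
2. T is the centroid of triangle GAE ⇒ T = (4/9, 1/9)
3. J lies on line GE with GJ:JE = -2:3 ⇒ J = (-2/3, -2/3)
4. K lies on line JN with JK:KN = 3:5 ⇒ K = (-5/12, -1/24)
through G parallel to AK: direction (-17/12, -1/24); meets ET at S = (34/69, 1/69)
S = E + t·(T−E) with t = 33/23

t = 33/23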